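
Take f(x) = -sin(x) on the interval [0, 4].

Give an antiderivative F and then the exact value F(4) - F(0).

Check any antiderivative F(x) by computing F'(x) and comparing it with f(x).
F(x) = cos(x) is an antiderivative of f.
Check: d/dx[cos(x)] = -sin(x) = f(x).
F(4) = cos(4); F(0) = 1.
Integral = F(4) - F(0) = -1 + cos(4).

Antiderivative: F(x) = cos(x); value = -1 + cos(4)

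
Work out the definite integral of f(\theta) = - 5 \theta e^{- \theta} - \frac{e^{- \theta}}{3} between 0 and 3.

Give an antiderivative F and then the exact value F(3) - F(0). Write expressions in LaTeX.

Antiderivative: F(\theta) = 5 \theta e^{- \theta} + \frac{16 e^{- \theta}}{3}; value = - \frac{16}{3} + \frac{61}{3 e^{3}}

f has the shape u'v + uv' for u = 5 \theta + \frac{16}{3} and v = e^{- \theta} — it is the derivative of the product u*v.
F(\theta) = 5 \theta e^{- \theta} + \frac{16 e^{- \theta}}{3} is an antiderivative of f.
Check: d/d\theta[5 \theta e^{- \theta} + \frac{16 e^{- \theta}}{3}] = \frac{\left(- 15 \theta - 1\right) e^{- \theta}}{3}, which equals f(\theta).
F(3) = \frac{61}{3 e^{3}}; F(0) = \frac{16}{3}.
Integral = F(3) - F(0) = - \frac{16}{3} + \frac{61}{3 e^{3}}.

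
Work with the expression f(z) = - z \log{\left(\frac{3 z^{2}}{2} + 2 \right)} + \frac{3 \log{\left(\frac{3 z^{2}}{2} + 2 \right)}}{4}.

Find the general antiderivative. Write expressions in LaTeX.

F(z) = - \frac{z^{2} \log{\left(\frac{3 z^{2}}{2} + 2 \right)}}{2} + \frac{z^{2}}{2} + \frac{3 z \log{\left(\frac{3 z^{2}}{2} + 2 \right)}}{4} - \frac{3 z}{2} - \frac{2 \log{\left(z^{2} + \frac{4}{3} \right)}}{3} + \sqrt{3} \operatorname{atan}{\left(\frac{\sqrt{3} z}{2} \right)} + C

The integrand splits into summands that can be handled one at a time.
Check: d/dz[- \frac{z^{2} \log{\left(\frac{3 z^{2}}{2} + 2 \right)}}{2} + \frac{z^{2}}{2} + \frac{3 z \log{\left(\frac{3 z^{2}}{2} + 2 \right)}}{4} - \frac{3 z}{2} - \frac{2 \log{\left(z^{2} + \frac{4}{3} \right)}}{3} + \sqrt{3} \operatorname{atan}{\left(\frac{\sqrt{3} z}{2} \right)}] = - z \log{\left(\frac{3 z^{2}}{2} + 2 \right)} + \frac{3 \log{\left(\frac{3 z^{2}}{2} + 2 \right)}}{4} = f(z).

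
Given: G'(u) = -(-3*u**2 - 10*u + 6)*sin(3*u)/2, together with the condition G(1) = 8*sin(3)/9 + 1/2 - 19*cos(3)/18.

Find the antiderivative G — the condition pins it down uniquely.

G(u) = -u**2*cos(3*u)/2 + u*sin(3*u)/3 - 5*u*cos(3*u)/3 + 5*sin(3*u)/9 + 10*cos(3*u)/9 + 1/2

Any candidate G(u) must reproduce the stated G'(u) exactly.
A general antiderivative is -u**2*cos(3*u)/2 + u*sin(3*u)/3 - 5*u*cos(3*u)/3 + 5*sin(3*u)/9 + 10*cos(3*u)/9 + C.
The condition gives C = 8*sin(3)/9 + 1/2 - 19*cos(3)/18 - (8*sin(3)/9 - 19*cos(3)/18) = 1/2.
So G(u) = -u**2*cos(3*u)/2 + u*sin(3*u)/3 - 5*u*cos(3*u)/3 + 5*sin(3*u)/9 + 10*cos(3*u)/9 + 1/2.
Check: d/du[-u**2*cos(3*u)/2 + u*sin(3*u)/3 - 5*u*cos(3*u)/3 + 5*sin(3*u)/9 + 10*cos(3*u)/9 + 1/2] = 3*u**2*sin(3*u)/2 + 5*u*sin(3*u) - 3*sin(3*u), which equals G'(u).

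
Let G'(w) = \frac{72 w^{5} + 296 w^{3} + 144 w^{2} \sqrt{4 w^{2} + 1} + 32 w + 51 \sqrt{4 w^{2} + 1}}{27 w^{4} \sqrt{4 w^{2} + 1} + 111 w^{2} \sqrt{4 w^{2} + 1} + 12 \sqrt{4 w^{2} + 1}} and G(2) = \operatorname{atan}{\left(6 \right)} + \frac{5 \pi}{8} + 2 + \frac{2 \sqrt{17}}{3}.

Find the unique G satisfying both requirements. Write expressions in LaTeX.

G(w) = \frac{4 \sqrt{4 w^{2} + 1} + 15 \operatorname{atan}{\left(\frac{w}{2} \right)} + 6 \operatorname{atan}{\left(3 w \right)} + 12}{6}

Since d/dw undoes antidifferentiation here, G(w) must give back the stated G'(w).
A general antiderivative is \frac{2 \sqrt{4 w^{2} + 1}}{3} + \frac{5 \operatorname{atan}{\left(\frac{w}{2} \right)}}{2} + \operatorname{atan}{\left(3 w \right)} + C.
The condition gives C = \operatorname{atan}{\left(6 \right)} + \frac{5 \pi}{8} + 2 + \frac{2 \sqrt{17}}{3} - (\operatorname{atan}{\left(6 \right)} + \frac{5 \pi}{8} + \frac{2 \sqrt{17}}{3}) = 2.
So G(w) = \frac{4 \sqrt{4 w^{2} + 1} + 15 \operatorname{atan}{\left(\frac{w}{2} \right)} + 6 \operatorname{atan}{\left(3 w \right)} + 12}{6}.
Check: d/dw[\frac{4 \sqrt{4 w^{2} + 1} + 15 \operatorname{atan}{\left(\frac{w}{2} \right)} + 6 \operatorname{atan}{\left(3 w \right)} + 12}{6}] = \frac{72 w^{5} + 296 w^{3} + 144 w^{2} \sqrt{4 w^{2} + 1} + 32 w + 51 \sqrt{4 w^{2} + 1}}{27 w^{4} \sqrt{4 w^{2} + 1} + 111 w^{2} \sqrt{4 w^{2} + 1} + 12 \sqrt{4 w^{2} + 1}} = G'(w).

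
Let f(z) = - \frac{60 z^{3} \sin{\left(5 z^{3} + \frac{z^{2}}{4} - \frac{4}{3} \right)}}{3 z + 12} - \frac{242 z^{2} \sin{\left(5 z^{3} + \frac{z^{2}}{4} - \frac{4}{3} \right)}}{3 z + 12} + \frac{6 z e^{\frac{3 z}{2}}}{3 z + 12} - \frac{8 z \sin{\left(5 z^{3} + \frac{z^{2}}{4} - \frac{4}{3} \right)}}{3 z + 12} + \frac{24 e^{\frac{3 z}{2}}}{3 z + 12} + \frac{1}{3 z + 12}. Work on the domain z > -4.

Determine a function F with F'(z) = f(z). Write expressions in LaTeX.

An antiderivative is F(z) = \frac{4 e^{\frac{3 z}{2}}}{3} + \frac{\log{\left(\frac{z}{2} + 2 \right)}}{3} + \frac{4 \cos{\left(5 z^{3} + \frac{z^{2}}{4} - \frac{4}{3} \right)}}{3}.

Integrate term by term and add the pieces.
Check: d/dz[\frac{4 e^{\frac{3 z}{2}}}{3} + \frac{\log{\left(\frac{z}{2} + 2 \right)}}{3} + \frac{4 \cos{\left(5 z^{3} + \frac{z^{2}}{4} - \frac{4}{3} \right)}}{3}] = \frac{- 60 z^{3} \sin{\left(5 z^{3} + \frac{z^{2}}{4} - \frac{4}{3} \right)} - 242 z^{2} \sin{\left(5 z^{3} + \frac{z^{2}}{4} - \frac{4}{3} \right)} + 6 z e^{\frac{3 z}{2}} - 8 z \sin{\left(5 z^{3} + \frac{z^{2}}{4} - \frac{4}{3} \right)} + 24 e^{\frac{3 z}{2}} + 1}{3 z + 12}, which equals f(z).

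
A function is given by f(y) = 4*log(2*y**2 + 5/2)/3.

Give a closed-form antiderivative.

An antiderivative is F(y) = 4*y*log(2*y**2 + 5/2)/3 - 8*y/3 + 4*sqrt(5)*atan(2*sqrt(5)*y/5)/3.

Any candidate F(y) must reproduce f(y) exactly when differentiated.
Check: d/dy[4*y*log(2*y**2 + 5/2)/3 - 8*y/3 + 4*sqrt(5)*atan(2*sqrt(5)*y/5)/3] = 4*log(2*y**2 + 5/2)/3 = f(y).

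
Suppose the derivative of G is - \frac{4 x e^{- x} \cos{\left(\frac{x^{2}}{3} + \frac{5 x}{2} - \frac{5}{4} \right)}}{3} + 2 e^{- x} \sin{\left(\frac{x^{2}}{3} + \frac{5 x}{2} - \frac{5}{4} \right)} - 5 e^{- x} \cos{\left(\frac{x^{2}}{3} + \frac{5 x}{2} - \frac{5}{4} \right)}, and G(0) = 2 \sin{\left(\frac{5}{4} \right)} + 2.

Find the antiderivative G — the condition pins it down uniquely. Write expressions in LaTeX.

G(x) = 2 \left(e^{x} - \sin{\left(\frac{x^{2}}{3} + \frac{5 x}{2} - \frac{5}{4} \right)}\right) e^{- x}

G'(x) has the shape u'v + uv' for u = - 2 e^{- x} and v = \sin{\left(\frac{x^{2}}{3} + \frac{5 x}{2} - \frac{5}{4} \right)} — it is the derivative of the product u*v.
A general antiderivative is - 2 e^{- x} \sin{\left(\frac{x^{2}}{3} + \frac{5 x}{2} - \frac{5}{4} \right)} + C.
The condition gives C = 2 \sin{\left(\frac{5}{4} \right)} + 2 - (2 \sin{\left(\frac{5}{4} \right)}) = 2.
So G(x) = 2 \left(e^{x} - \sin{\left(\frac{x^{2}}{3} + \frac{5 x}{2} - \frac{5}{4} \right)}\right) e^{- x}.
Check: d/dx[2 \left(e^{x} - \sin{\left(\frac{x^{2}}{3} + \frac{5 x}{2} - \frac{5}{4} \right)}\right) e^{- x}] = \frac{\left(- 4 x \cos{\left(\frac{x^{2}}{3} + \frac{5 x}{2} - \frac{5}{4} \right)} + 6 \sin{\left(\frac{x^{2}}{3} + \frac{5 x}{2} - \frac{5}{4} \right)} - 15 \cos{\left(\frac{x^{2}}{3} + \frac{5 x}{2} - \frac{5}{4} \right)}\right) e^{- x}}{3}, which equals G'(x).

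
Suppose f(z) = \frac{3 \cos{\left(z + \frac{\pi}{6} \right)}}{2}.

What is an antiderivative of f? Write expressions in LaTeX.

An antiderivative is F(z) = \frac{3 \sin{\left(z + \frac{\pi}{6} \right)}}{2}.

Any candidate F(z) must reproduce f(z) exactly when differentiated.
Check: d/dz[\frac{3 \sin{\left(z + \frac{\pi}{6} \right)}}{2}] = \frac{3 \cos{\left(z + \frac{\pi}{6} \right)}}{2} = f(z).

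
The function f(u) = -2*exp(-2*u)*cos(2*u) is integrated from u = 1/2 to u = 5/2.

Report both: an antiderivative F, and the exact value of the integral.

An antiderivative F(u) passes only if d/du[F] lands on f(u) exactly.
F(u) = -exp(-2*u)*sin(2*u)/2 + exp(-2*u)*cos(2*u)/2 is an antiderivative of f.
Check: d/du[-exp(-2*u)*sin(2*u)/2 + exp(-2*u)*cos(2*u)/2] = -2*exp(-2*u)*cos(2*u) = f(u).
F(5/2) = exp(-5)*cos(5)/2 - exp(-5)*sin(5)/2; F(1/2) = -exp(-1)*sin(1)/2 + exp(-1)*cos(1)/2.
Integral = F(5/2) - F(1/2) = -exp(-1)*cos(1)/2 + exp(-5)*cos(5)/2 - exp(-5)*sin(5)/2 + exp(-1)*sin(1)/2.

Antiderivative: F(u) = -exp(-2*u)*sin(2*u)/2 + exp(-2*u)*cos(2*u)/2; value = -exp(-1)*cos(1)/2 + exp(-5)*cos(5)/2 - exp(-5)*sin(5)/2 + exp(-1)*sin(1)/2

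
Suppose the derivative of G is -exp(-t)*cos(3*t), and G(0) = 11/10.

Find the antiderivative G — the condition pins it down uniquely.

Whatever form G(t) takes, its d/dt must return the stated G'(t).
A general antiderivative is -3*exp(-t)*sin(3*t)/10 + exp(-t)*cos(3*t)/10 + C.
The condition gives C = 11/10 - (1/10) = 1.
So G(t) = (10*exp(t) - 3*sin(3*t) + cos(3*t))*exp(-t)/10.
Check: d/dt[(10*exp(t) - 3*sin(3*t) + cos(3*t))*exp(-t)/10] = -exp(-t)*cos(3*t) = G'(t).

G(t) = (10*exp(t) - 3*sin(3*t) + cos(3*t))*exp(-t)/10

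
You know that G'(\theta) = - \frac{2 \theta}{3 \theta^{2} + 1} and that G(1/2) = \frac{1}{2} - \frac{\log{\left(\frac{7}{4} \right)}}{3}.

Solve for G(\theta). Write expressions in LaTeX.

G(\theta) = \frac{1}{2} - \frac{\log{\left(3 \theta^{2} + 1 \right)}}{3}

G'(\theta) matches the chain-rule pattern g'(h)*h' with inner function h(\theta) = 3 \theta^{2} + 1; substituting u = h(\theta) collapses the integral.
A general antiderivative is - \frac{\log{\left(3 \theta^{2} + 1 \right)}}{3} + C.
The condition gives C = \frac{1}{2} - \frac{\log{\left(\frac{7}{4} \right)}}{3} - (- \frac{\log{\left(\frac{7}{4} \right)}}{3}) = \frac{1}{2}.
So G(\theta) = \frac{1}{2} - \frac{\log{\left(3 \theta^{2} + 1 \right)}}{3}.
Check: d/d\theta[\frac{1}{2} - \frac{\log{\left(3 \theta^{2} + 1 \right)}}{3}] = - \frac{2 \theta}{3 \theta^{2} + 1} = G'(\theta).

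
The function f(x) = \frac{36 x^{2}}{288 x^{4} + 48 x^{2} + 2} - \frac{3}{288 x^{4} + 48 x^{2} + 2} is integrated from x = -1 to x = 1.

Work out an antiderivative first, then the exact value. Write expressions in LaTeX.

Antiderivative: F(x) = - \frac{3 x}{2 \left(12 x^{2} + 1\right)}; value = - \frac{3}{13}

f has the shape u'v + uv' for u = - \frac{x}{2} and v = \frac{1}{4 x^{2} + \frac{1}{3}} — it is the derivative of the product u*v.
F(x) = - \frac{3 x}{2 \left(12 x^{2} + 1\right)} is an antiderivative of f.
Check: d/dx[- \frac{3 x}{2 \left(12 x^{2} + 1\right)}] = \frac{36 x^{2} - 3}{288 x^{4} + 48 x^{2} + 2}, which equals f(x).
F(1) = - \frac{3}{26}; F(-1) = \frac{3}{26}.
Integral = F(1) - F(-1) = - \frac{3}{13}.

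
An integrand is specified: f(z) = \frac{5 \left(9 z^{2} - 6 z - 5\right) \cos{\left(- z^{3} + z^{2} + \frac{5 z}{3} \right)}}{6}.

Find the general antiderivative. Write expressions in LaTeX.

F(z) = - \frac{5 \sin{\left(- z^{3} + z^{2} + \frac{5 z}{3} \right)}}{2} + C

The substitution u = - z^{3} + z^{2} + \frac{5 z}{3} works: f is exactly (dF/du)*(du/dz) for that inner function.
Check: d/dz[- \frac{5 \sin{\left(- z^{3} + z^{2} + \frac{5 z}{3} \right)}}{2}] = \frac{15 z^{2} \cos{\left(- z^{3} + z^{2} + \frac{5 z}{3} \right)}}{2} - 5 z \cos{\left(- z^{3} + z^{2} + \frac{5 z}{3} \right)} - \frac{25 \cos{\left(- z^{3} + z^{2} + \frac{5 z}{3} \right)}}{6}, which equals f(z).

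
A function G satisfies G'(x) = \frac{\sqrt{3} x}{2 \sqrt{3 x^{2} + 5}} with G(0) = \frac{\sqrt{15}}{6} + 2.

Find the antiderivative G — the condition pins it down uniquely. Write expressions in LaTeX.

G(x) = \frac{\sqrt{3} \sqrt{3 x^{2} + 5} + 12}{6}

The substitution u = x^{2} + \frac{5}{3} works: G'(x) is exactly (dG/du)*(du/dx) for that inner function.
A general antiderivative is \frac{\sqrt{x^{2} + \frac{5}{3}}}{2} + C.
The condition gives C = \frac{\sqrt{15}}{6} + 2 - (\frac{\sqrt{15}}{6}) = 2.
So G(x) = \frac{\sqrt{3} \sqrt{3 x^{2} + 5} + 12}{6}.
Check: d/dx[\frac{\sqrt{3} \sqrt{3 x^{2} + 5} + 12}{6}] = \frac{\sqrt{3} x}{2 \sqrt{3 x^{2} + 5}} = G'(x).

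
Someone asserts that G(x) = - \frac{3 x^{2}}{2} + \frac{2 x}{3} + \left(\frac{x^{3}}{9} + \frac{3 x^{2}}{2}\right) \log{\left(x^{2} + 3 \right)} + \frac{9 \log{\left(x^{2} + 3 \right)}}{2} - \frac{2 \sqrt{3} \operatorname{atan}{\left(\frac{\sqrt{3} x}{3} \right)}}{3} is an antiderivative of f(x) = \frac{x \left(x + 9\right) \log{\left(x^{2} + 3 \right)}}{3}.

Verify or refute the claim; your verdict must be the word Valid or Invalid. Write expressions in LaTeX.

d/dx[G] = \frac{x^{2} \log{\left(x^{2} + 3 \right)}}{3} + \frac{2 x^{2}}{9} + 3 x \log{\left(x^{2} + 3 \right)}
d/dx[G] - f(x) = \frac{2 x^{2}}{9} != 0.

Invalid: d/dx[G] - f = \frac{2 x^{2}}{9}, which is not 0.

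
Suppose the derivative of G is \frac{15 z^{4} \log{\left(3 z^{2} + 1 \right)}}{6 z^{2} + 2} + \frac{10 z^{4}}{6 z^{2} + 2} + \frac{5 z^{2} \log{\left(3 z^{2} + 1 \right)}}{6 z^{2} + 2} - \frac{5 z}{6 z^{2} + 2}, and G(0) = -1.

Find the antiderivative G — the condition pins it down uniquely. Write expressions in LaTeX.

Recognize the product-rule pattern: G'(z) = u'v + uv' with u = \frac{5 z^{3}}{6} - \frac{5}{12}, v = \log{\left(3 z^{2} + 1 \right)}, so integration by parts undoes it.
A general antiderivative is - \frac{5 \left(\frac{1}{4} - \frac{z^{3}}{2}\right) \log{\left(3 z^{2} + 1 \right)}}{3} + C.
The condition gives C = -1 - (0) = -1.
So G(z) = \frac{- 5 \left(1 - 2 z^{3}\right) \log{\left(3 z^{2} + 1 \right)} - 12}{12}.
Check: d/dz[\frac{- 5 \left(1 - 2 z^{3}\right) \log{\left(3 z^{2} + 1 \right)} - 12}{12}] = \frac{15 z^{4} \log{\left(3 z^{2} + 1 \right)} + 10 z^{4} + 5 z^{2} \log{\left(3 z^{2} + 1 \right)} - 5 z}{6 z^{2} + 2}, which equals G'(z).

G(z) = \frac{- 5 \left(1 - 2 z^{3}\right) \log{\left(3 z^{2} + 1 \right)} - 12}{12}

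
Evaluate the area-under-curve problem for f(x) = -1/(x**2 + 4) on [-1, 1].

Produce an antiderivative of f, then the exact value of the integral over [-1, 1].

Antiderivative: F(x) = -atan(x/2)/2; value = -atan(1/2)

For F(x) to be correct the identity F'(x) - f(x) = 0 must hold.
F(x) = -atan(x/2)/2 is an antiderivative of f.
Check: d/dx[-atan(x/2)/2] = -1/(x**2 + 4) = f(x).
F(1) = -atan(1/2)/2; F(-1) = atan(1/2)/2.
Integral = F(1) - F(-1) = -atan(1/2).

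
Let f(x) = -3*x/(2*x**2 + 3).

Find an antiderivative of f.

An antiderivative is F(x) = -3*log(x**2 + 3/2)/4.

The substitution u = x**2 + 3/2 works: f is exactly (dF/du)*(du/dx) for that inner function.
Check: d/dx[-3*log(x**2 + 3/2)/4] = -3*x/(2*x**2 + 3) = f(x).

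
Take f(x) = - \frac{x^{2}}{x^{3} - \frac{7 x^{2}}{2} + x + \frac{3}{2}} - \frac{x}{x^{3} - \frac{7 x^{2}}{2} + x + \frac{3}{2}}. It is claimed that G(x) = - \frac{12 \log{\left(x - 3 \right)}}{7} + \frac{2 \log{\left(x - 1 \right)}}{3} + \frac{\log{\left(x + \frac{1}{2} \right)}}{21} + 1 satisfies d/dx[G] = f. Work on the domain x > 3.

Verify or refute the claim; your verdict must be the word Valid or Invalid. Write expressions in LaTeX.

Valid - differentiating G returns exactly f.

d/dx[G] = \frac{- 2 x^{2} - 2 x}{2 x^{3} - 7 x^{2} + 2 x + 3}
This equals f(x) exactly, so the claim holds.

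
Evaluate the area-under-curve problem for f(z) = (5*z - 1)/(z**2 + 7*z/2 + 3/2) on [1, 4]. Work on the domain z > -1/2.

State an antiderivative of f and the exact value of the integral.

Antiderivative: F(z) = -7*log(z + 1/2)/5 + 32*log(z + 3)/5; value = -32*log(4)/5 - 7*log(9/2)/5 + 7*log(3/2)/5 + 32*log(7)/5

The denominator factors as (z + 3)*(2*z + 1); partial fractions split f into directly integrable pieces: -14/(5*(2*z + 1)) + 32/(5*(z + 3)).
F(z) = -7*log(z + 1/2)/5 + 32*log(z + 3)/5 is an antiderivative of f.
Check: d/dz[-7*log(z + 1/2)/5 + 32*log(z + 3)/5] = (10*z - 2)/(2*z**2 + 7*z + 3), which equals f(z).
F(4) = -7*log(9/2)/5 + 32*log(7)/5; F(1) = -7*log(3/2)/5 + 32*log(4)/5.
Integral = F(4) - F(1) = -32*log(4)/5 - 7*log(9/2)/5 + 7*log(3/2)/5 + 32*log(7)/5.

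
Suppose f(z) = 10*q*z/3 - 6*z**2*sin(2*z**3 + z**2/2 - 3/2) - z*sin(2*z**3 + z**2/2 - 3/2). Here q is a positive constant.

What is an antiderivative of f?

Integrate term by term and add the pieces.
Check: d/dz[(5*q*z**2 + 3*cos(2*z**3 + z**2/2 - 3/2))/3] = 10*q*z/3 - 6*z**2*sin(2*z**3 + z**2/2 - 3/2) - z*sin(2*z**3 + z**2/2 - 3/2) = f(z).

An antiderivative is F(z) = (5*q*z**2 + 3*cos(2*z**3 + z**2/2 - 3/2))/3.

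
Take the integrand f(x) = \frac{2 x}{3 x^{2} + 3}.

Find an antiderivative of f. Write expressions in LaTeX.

An antiderivative is F(x) = \frac{\log{\left(x^{2} + 1 \right)}}{3}.

The substitution u = x^{2} + 1 works: f is exactly (dF/du)*(du/dx) for that inner function.
Check: d/dx[\frac{\log{\left(x^{2} + 1 \right)}}{3}] = \frac{2 x}{3 x^{2} + 3} = f(x).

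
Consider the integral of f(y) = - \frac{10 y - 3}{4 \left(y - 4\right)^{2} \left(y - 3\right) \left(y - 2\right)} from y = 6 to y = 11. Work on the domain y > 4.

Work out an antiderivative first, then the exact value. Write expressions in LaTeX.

The denominator factors as 4 \left(y - 4\right)^{2} \left(y - 3\right) \left(y - 2\right); partial fractions split f into directly integrable pieces: \frac{17}{16 \left(y - 2\right)} - \frac{27}{4 \left(y - 3\right)} + \frac{91}{16 \left(y - 4\right)} - \frac{37}{8 \left(y - 4\right)^{2}}.
F(y) = \frac{91 \log{\left(y - 4 \right)}}{16} - \frac{27 \log{\left(y - 3 \right)}}{4} + \frac{17 \log{\left(y - 2 \right)}}{16} + \frac{37}{8 y - 32} is an antiderivative of f.
Check: d/dy[\frac{91 \log{\left(y - 4 \right)}}{16} - \frac{27 \log{\left(y - 3 \right)}}{4} + \frac{17 \log{\left(y - 2 \right)}}{16} + \frac{37}{8 y - 32}] = \frac{3 - 10 y}{4 y^{4} - 52 y^{3} + 248 y^{2} - 512 y + 384}, which equals f(y).
F(11) = - \frac{27 \log{\left(8 \right)}}{4} + \frac{37}{56} + \frac{17 \log{\left(9 \right)}}{16} + \frac{91 \log{\left(7 \right)}}{16}; F(6) = - \frac{27 \log{\left(3 \right)}}{4} + \frac{17 \log{\left(4 \right)}}{16} + \frac{37}{16} + \frac{91 \log{\left(2 \right)}}{16}.
Integral = F(11) - F(6) = - \frac{27 \log{\left(8 \right)}}{4} - \frac{91 \log{\left(2 \right)}}{16} - \frac{185}{112} - \frac{17 \log{\left(4 \right)}}{16} + \frac{17 \log{\left(9 \right)}}{16} + \frac{27 \log{\left(3 \right)}}{4} + \frac{91 \log{\left(7 \right)}}{16}.

Antiderivative: F(y) = \frac{91 \log{\left(y - 4 \right)}}{16} - \frac{27 \log{\left(y - 3 \right)}}{4} + \frac{17 \log{\left(y - 2 \right)}}{16} + \frac{37}{8 y - 32}; value = - \frac{27 \log{\left(8 \right)}}{4} - \frac{91 \log{\left(2 \right)}}{16} - \frac{185}{112} - \frac{17 \log{\left(4 \right)}}{16} + \frac{17 \log{\left(9 \right)}}{16} + \frac{27 \log{\left(3 \right)}}{4} + \frac{91 \log{\left(7 \right)}}{16}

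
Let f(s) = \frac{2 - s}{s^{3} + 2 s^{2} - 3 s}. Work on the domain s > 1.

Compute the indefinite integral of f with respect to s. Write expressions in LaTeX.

Factor the denominator (s \left(s - 1\right) \left(s + 3\right)) and decompose: f = \frac{5}{12 \left(s + 3\right)} + \frac{1}{4 \left(s - 1\right)} - \frac{2}{3 s}; each piece integrates to a log, atan, or power term.
Check: d/ds[- \frac{2 \log{\left(s \right)}}{3} + \frac{\log{\left(s - 1 \right)}}{4} + \frac{5 \log{\left(s + 3 \right)}}{12}] = \frac{2 - s}{s^{3} + 2 s^{2} - 3 s} = f(s).

F(s) = - \frac{2 \log{\left(s \right)}}{3} + \frac{\log{\left(s - 1 \right)}}{4} + \frac{5 \log{\left(s + 3 \right)}}{12} + C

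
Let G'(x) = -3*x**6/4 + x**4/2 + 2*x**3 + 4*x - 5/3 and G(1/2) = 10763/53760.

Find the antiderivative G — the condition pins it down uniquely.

Integrate term by term and add the pieces.
A general antiderivative is -3*x**7/28 + x**5/10 + x**4/2 + 2*x**2 - 5*x/3 + C.
The condition gives C = 10763/53760 - (-16117/53760) = 1/2.
So G(x) = -(45*x**7 - 42*x**5 - 210*x**4 - 840*x**2 + 700*x - 210)/420.
Check: d/dx[-(45*x**7 - 42*x**5 - 210*x**4 - 840*x**2 + 700*x - 210)/420] = -3*x**6/4 + x**4/2 + 2*x**3 + 4*x - 5/3 = G'(x).

G(x) = -(45*x**7 - 42*x**5 - 210*x**4 - 840*x**2 + 700*x - 210)/420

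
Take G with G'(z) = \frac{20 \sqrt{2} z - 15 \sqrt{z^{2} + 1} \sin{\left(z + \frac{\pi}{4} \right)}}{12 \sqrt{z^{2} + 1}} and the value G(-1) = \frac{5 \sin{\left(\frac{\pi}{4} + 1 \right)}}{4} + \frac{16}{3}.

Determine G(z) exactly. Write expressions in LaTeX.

G(z) = \frac{20 \sqrt{2} \sqrt{z^{2} + 1} + 15 \cos{\left(z + \frac{\pi}{4} \right)} + 24}{12}

A candidate passes only if d/dz[G] lands on the given G'(z) exactly.
A general antiderivative is \frac{5 \sqrt{2 z^{2} + 2}}{3} + \frac{5 \cos{\left(z + \frac{\pi}{4} \right)}}{4} + C.
The condition gives C = \frac{5 \sin{\left(\frac{\pi}{4} + 1 \right)}}{4} + \frac{16}{3} - (\frac{5 \sin{\left(\frac{\pi}{4} + 1 \right)}}{4} + \frac{10}{3}) = 2.
So G(z) = \frac{20 \sqrt{2} \sqrt{z^{2} + 1} + 15 \cos{\left(z + \frac{\pi}{4} \right)} + 24}{12}.
Check: d/dz[\frac{20 \sqrt{2} \sqrt{z^{2} + 1} + 15 \cos{\left(z + \frac{\pi}{4} \right)} + 24}{12}] = \frac{20 \sqrt{2} z - 15 \sqrt{z^{2} + 1} \sin{\left(z + \frac{\pi}{4} \right)}}{12 \sqrt{z^{2} + 1}} = G'(z).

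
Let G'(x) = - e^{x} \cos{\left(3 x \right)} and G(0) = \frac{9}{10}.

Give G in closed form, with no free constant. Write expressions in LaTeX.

G(x) = - \frac{3 e^{x} \sin{\left(3 x \right)} + e^{x} \cos{\left(3 x \right)} - 10}{10}

Any candidate G(x) must reproduce the stated G'(x) exactly.
A general antiderivative is - \frac{3 e^{x} \sin{\left(3 x \right)}}{10} - \frac{e^{x} \cos{\left(3 x \right)}}{10} + C.
The condition gives C = \frac{9}{10} - (- \frac{1}{10}) = 1.
So G(x) = - \frac{3 e^{x} \sin{\left(3 x \right)} + e^{x} \cos{\left(3 x \right)} - 10}{10}.
Check: d/dx[- \frac{3 e^{x} \sin{\left(3 x \right)} + e^{x} \cos{\left(3 x \right)} - 10}{10}] = - e^{x} \cos{\left(3 x \right)} = G'(x).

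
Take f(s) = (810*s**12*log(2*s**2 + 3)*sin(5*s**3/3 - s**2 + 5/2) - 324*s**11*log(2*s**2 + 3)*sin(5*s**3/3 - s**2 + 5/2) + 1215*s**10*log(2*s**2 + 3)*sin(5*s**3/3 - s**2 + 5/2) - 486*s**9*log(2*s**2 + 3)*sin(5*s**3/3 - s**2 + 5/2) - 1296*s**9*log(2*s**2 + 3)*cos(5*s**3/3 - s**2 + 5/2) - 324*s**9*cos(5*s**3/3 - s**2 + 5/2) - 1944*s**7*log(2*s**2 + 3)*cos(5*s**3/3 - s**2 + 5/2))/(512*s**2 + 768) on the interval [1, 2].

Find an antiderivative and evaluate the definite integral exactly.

Antiderivative: F(s) = -81*s**8*log(2*s**2 + 3)*cos(5*s**3/3 - s**2 + 5/2)/256; value = -81*log(11)*cos(71/6) + 81*log(5)*cos(19/6)/256

Any candidate F(s) must reproduce f(s) exactly when differentiated.
F(s) = -81*s**8*log(2*s**2 + 3)*cos(5*s**3/3 - s**2 + 5/2)/256 is an antiderivative of f.
Check: d/ds[-81*s**8*log(2*s**2 + 3)*cos(5*s**3/3 - s**2 + 5/2)/256] = (810*s**12*log(2*s**2 + 3)*sin(5*s**3/3 - s**2 + 5/2) - 324*s**11*log(2*s**2 + 3)*sin(5*s**3/3 - s**2 + 5/2) + 1215*s**10*log(2*s**2 + 3)*sin(5*s**3/3 - s**2 + 5/2) - 486*s**9*log(2*s**2 + 3)*sin(5*s**3/3 - s**2 + 5/2) - 1296*s**9*log(2*s**2 + 3)*cos(5*s**3/3 - s**2 + 5/2) - 324*s**9*cos(5*s**3/3 - s**2 + 5/2) - 1944*s**7*log(2*s**2 + 3)*cos(5*s**3/3 - s**2 + 5/2))/(512*s**2 + 768) = f(s).
F(2) = -81*log(11)*cos(71/6); F(1) = -81*log(5)*cos(19/6)/256.
Integral = F(2) - F(1) = -81*log(11)*cos(71/6) + 81*log(5)*cos(19/6)/256.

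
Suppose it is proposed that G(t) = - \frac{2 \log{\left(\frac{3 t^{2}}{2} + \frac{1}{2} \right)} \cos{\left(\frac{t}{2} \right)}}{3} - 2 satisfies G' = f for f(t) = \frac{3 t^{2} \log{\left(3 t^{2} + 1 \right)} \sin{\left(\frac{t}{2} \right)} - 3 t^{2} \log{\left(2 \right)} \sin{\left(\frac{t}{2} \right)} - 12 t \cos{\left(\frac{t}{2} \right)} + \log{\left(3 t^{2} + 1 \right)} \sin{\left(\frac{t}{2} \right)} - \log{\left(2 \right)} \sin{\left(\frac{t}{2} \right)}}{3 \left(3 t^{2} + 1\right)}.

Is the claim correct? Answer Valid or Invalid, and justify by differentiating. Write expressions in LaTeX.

Valid: G'(t) = f(t).

d/dt[G] = \frac{3 t^{2} \log{\left(3 t^{2} + 1 \right)} \sin{\left(\frac{t}{2} \right)} - 3 t^{2} \log{\left(2 \right)} \sin{\left(\frac{t}{2} \right)} - 12 t \cos{\left(\frac{t}{2} \right)} + \log{\left(3 t^{2} + 1 \right)} \sin{\left(\frac{t}{2} \right)} - \log{\left(2 \right)} \sin{\left(\frac{t}{2} \right)}}{9 t^{2} + 3}
This equals f(t) exactly, so the claim holds.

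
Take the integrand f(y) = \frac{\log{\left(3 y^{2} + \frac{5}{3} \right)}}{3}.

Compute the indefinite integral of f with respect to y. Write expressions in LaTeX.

Since d/dy undoes antidifferentiation here, F'(y) = f(y) is required of F(y).
Check: d/dy[\frac{y \log{\left(3 y^{2} + \frac{5}{3} \right)}}{3} - \frac{2 y}{3} + \frac{2 \sqrt{5} \operatorname{atan}{\left(\frac{3 \sqrt{5} y}{5} \right)}}{9}] = \frac{\log{\left(3 y^{2} + \frac{5}{3} \right)}}{3} = f(y).

F(y) = \frac{y \log{\left(3 y^{2} + \frac{5}{3} \right)}}{3} - \frac{2 y}{3} + \frac{2 \sqrt{5} \operatorname{atan}{\left(\frac{3 \sqrt{5} y}{5} \right)}}{9} + C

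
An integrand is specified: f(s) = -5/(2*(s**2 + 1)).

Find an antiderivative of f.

An antiderivative is F(s) = -5*atan(s)/2.

A first test for any F(s): its s-derivative must equal f(s) identically.
Check: d/ds[-5*atan(s)/2] = -5/(2*s**2 + 2), which equals f(s).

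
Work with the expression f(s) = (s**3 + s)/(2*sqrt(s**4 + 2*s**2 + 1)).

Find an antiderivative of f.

The substitution u = s**4 + 2*s**2 + 1 works: f is exactly (dF/du)*(du/ds) for that inner function.
Check: d/ds[sqrt(s**4 + 2*s**2 + 1)/4] = (s**3 + s)/(2*sqrt(s**4 + 2*s**2 + 1)) = f(s).

An antiderivative is F(s) = sqrt(s**4 + 2*s**2 + 1)/4.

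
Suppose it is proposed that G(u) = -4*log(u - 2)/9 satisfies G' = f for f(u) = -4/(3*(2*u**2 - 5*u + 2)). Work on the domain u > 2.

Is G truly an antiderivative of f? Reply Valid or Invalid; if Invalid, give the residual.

Invalid: d/du[G] - f = -8/(18*u - 9), which is not 0.

d/du[G] = -4/(9*u - 18)
d/du[G] - f(u) = -8/(18*u - 9) != 0.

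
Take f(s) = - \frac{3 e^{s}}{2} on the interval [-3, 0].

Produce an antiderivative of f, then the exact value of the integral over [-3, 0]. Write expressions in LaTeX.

Antiderivative: F(s) = - \frac{3 e^{s}}{2}; value = - \frac{3}{2} + \frac{3}{2 e^{3}}

Differentiate the proposed F(s) back; it has to land on f(s) exactly.
F(s) = - \frac{3 e^{s}}{2} is an antiderivative of f.
Check: d/ds[- \frac{3 e^{s}}{2}] = - \frac{3 e^{s}}{2} = f(s).
F(0) = - \frac{3}{2}; F(-3) = - \frac{3}{2 e^{3}}.
Integral = F(0) - F(-3) = - \frac{3}{2} + \frac{3}{2 e^{3}}.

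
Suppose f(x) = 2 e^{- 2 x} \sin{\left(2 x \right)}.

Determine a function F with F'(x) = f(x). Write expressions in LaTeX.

An antiderivative F(x) passes only if d/dx[F] lands on f(x) exactly.
Check: d/dx[- \frac{e^{- 2 x} \sin{\left(2 x \right)}}{2} - \frac{e^{- 2 x} \cos{\left(2 x \right)}}{2}] = 2 e^{- 2 x} \sin{\left(2 x \right)} = f(x).

An antiderivative is F(x) = - \frac{e^{- 2 x} \sin{\left(2 x \right)}}{2} - \frac{e^{- 2 x} \cos{\left(2 x \right)}}{2}.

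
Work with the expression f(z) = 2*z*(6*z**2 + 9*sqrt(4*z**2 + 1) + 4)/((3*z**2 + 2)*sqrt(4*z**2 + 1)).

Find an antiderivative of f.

Check any antiderivative F(z) by computing F'(z) and comparing it with f(z).
Check: d/dz[sqrt(4*z**2 + 1) + 3*log(2*z**2 + 4/3)] = (12*z**3 + 18*z*sqrt(4*z**2 + 1) + 8*z)/(3*z**2*sqrt(4*z**2 + 1) + 2*sqrt(4*z**2 + 1)), which equals f(z).

An antiderivative is F(z) = sqrt(4*z**2 + 1) + 3*log(2*z**2 + 4/3).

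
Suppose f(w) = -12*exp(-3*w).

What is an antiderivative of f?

An antiderivative is F(w) = 4*exp(-3*w).

A first test for any F(w): its w-derivative must equal f(w) identically.
Check: d/dw[4*exp(-3*w)] = -12*exp(-3*w) = f(w).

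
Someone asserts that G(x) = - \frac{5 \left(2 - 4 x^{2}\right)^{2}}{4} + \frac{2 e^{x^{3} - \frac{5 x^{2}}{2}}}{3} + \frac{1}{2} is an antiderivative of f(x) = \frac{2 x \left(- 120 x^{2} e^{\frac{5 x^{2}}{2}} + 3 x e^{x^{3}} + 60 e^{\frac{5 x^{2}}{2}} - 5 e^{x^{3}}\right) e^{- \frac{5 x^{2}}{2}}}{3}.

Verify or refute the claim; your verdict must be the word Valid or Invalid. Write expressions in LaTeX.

Valid - differentiating G returns exactly f.

d/dx[G] = - 80 x^{3} + 2 x^{2} e^{- \frac{5 x^{2}}{2}} e^{x^{3}} + 40 x - \frac{10 x e^{- \frac{5 x^{2}}{2}} e^{x^{3}}}{3}
This equals f(x) exactly, so the claim holds.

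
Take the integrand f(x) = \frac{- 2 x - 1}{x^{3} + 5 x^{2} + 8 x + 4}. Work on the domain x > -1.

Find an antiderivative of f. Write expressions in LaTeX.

The denominator factors as \left(x + 1\right) \left(x + 2\right)^{2}; partial fractions split f into directly integrable pieces: - \frac{1}{x + 2} - \frac{3}{\left(x + 2\right)^{2}} + \frac{1}{x + 1}.
Check: d/dx[\log{\left(x + 1 \right)} - \log{\left(x + 2 \right)} + \frac{3}{x + 2}] = \frac{- 2 x - 1}{x^{3} + 5 x^{2} + 8 x + 4} = f(x).

An antiderivative is F(x) = \log{\left(x + 1 \right)} - \log{\left(x + 2 \right)} + \frac{3}{x + 2}.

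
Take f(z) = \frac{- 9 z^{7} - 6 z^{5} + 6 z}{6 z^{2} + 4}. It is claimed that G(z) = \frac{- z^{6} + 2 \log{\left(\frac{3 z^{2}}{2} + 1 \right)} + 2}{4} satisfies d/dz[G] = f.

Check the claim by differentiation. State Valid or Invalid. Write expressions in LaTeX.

Valid - the claim checks out under differentiation.

d/dz[G] = \frac{- 9 z^{7} - 6 z^{5} + 6 z}{6 z^{2} + 4}
This equals f(z) exactly, so the claim holds.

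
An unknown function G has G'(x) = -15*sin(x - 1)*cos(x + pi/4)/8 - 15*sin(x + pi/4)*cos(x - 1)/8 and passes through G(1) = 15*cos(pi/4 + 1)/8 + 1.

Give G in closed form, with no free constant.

G'(x) has the shape u'v + uv' for u = 15*cos(x - 1)/8 and v = cos(x + pi/4) — it is the derivative of the product u*v.
A general antiderivative is 15*cos(x - 1)*cos(x + pi/4)/8 + C.
The condition gives C = 15*cos(pi/4 + 1)/8 + 1 - (15*cos(pi/4 + 1)/8) = 1.
So G(x) = (15*cos(x - 1)*cos(x + pi/4) + 8)/8.
Check: d/dx[(15*cos(x - 1)*cos(x + pi/4) + 8)/8] = -15*sin(x - 1)*cos(x + pi/4)/8 - 15*sin(x + pi/4)*cos(x - 1)/8 = G'(x).

G(x) = (15*cos(x - 1)*cos(x + pi/4) + 8)/8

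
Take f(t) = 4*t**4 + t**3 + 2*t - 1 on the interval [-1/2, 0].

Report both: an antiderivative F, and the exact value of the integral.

Antiderivative: F(t) = t*(16*t**4 + 5*t**3 + 20*t - 20)/20; value = -237/320

Integrate term by term and add the pieces.
F(t) = t*(16*t**4 + 5*t**3 + 20*t - 20)/20 is an antiderivative of f.
Check: d/dt[t*(16*t**4 + 5*t**3 + 20*t - 20)/20] = 4*t**4 + t**3 + 2*t - 1 = f(t).
F(0) = 0; F(-1/2) = 237/320.
Integral = F(0) - F(-1/2) = -237/320.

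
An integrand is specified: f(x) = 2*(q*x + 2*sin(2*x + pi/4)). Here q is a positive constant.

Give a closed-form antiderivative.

An antiderivative is F(x) = q*x**2 - 2*cos(2*x + pi/4).

Check any antiderivative F(x) by computing F'(x) and comparing it with f(x).
Check: d/dx[q*x**2 - 2*cos(2*x + pi/4)] = 2*q*x + 4*sin(2*x + pi/4), which equals f(x).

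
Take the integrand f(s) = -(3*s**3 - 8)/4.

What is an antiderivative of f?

An antiderivative is F(s) = -3*s**4/16 + 2*s.

A first test for any F(s): its s-derivative must equal f(s) identically.
Check: d/ds[-3*s**4/16 + 2*s] = 2 - 3*s**3/4, which equals f(s).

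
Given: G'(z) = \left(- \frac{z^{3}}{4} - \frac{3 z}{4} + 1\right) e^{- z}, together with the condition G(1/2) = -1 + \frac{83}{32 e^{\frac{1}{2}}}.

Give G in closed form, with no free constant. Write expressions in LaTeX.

G(z) = \frac{\left(z^{3} + 3 z^{2} + 9 z + 5\right) e^{- z}}{4} - 1

G'(z) has the shape u'v + uv' for u = \frac{z^{3}}{4} + \frac{3 z^{2}}{4} + \frac{9 z}{4} + \frac{5}{4} and v = e^{- z} — it is the derivative of the product u*v.
A general antiderivative is \frac{\left(z^{3} + 3 z^{2} + 9 z + 5\right) e^{- z}}{4} + C.
The condition gives C = -1 + \frac{83}{32 e^{\frac{1}{2}}} - (\frac{83}{32 e^{\frac{1}{2}}}) = -1.
So G(z) = \frac{\left(z^{3} + 3 z^{2} + 9 z + 5\right) e^{- z}}{4} - 1.
Check: d/dz[\frac{\left(z^{3} + 3 z^{2} + 9 z + 5\right) e^{- z}}{4} - 1] = \frac{\left(- z^{3} - 3 z + 4\right) e^{- z}}{4}, which equals G'(z).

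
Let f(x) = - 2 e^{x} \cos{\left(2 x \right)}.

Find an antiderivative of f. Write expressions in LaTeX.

For F(x) to be correct the identity F'(x) - f(x) = 0 must hold.
Check: d/dx[- \frac{4 e^{x} \sin{\left(2 x \right)}}{5} - \frac{2 e^{x} \cos{\left(2 x \right)}}{5}] = - 2 e^{x} \cos{\left(2 x \right)} = f(x).

An antiderivative is F(x) = - \frac{4 e^{x} \sin{\left(2 x \right)}}{5} - \frac{2 e^{x} \cos{\left(2 x \right)}}{5}.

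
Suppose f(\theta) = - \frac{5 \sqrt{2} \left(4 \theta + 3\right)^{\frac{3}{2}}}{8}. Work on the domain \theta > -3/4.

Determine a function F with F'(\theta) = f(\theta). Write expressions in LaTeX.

An antiderivative is F(\theta) = - \frac{\sqrt{2} \left(4 \theta + 3\right)^{\frac{5}{2}}}{16}.

A first test for any F(\theta): its \theta-derivative must equal f(\theta) identically.
Check: d/d\theta[- \frac{\sqrt{2} \left(4 \theta + 3\right)^{\frac{5}{2}}}{16}] = - \frac{5 \sqrt{2} \theta \sqrt{4 \theta + 3}}{2} - \frac{15 \sqrt{2} \sqrt{4 \theta + 3}}{8}, which equals f(\theta).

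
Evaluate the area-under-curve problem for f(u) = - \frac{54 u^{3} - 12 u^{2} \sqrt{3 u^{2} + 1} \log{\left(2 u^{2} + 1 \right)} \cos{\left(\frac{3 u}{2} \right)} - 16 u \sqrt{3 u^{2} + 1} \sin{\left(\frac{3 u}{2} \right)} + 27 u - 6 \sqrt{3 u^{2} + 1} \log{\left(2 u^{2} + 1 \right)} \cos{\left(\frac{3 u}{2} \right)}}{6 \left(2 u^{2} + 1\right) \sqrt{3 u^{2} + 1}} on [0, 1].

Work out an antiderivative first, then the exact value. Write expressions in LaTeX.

Check any antiderivative F(u) by computing F'(u) and comparing it with f(u).
F(u) = \frac{- 9 \sqrt{3 u^{2} + 1} + 4 \log{\left(2 u^{2} + 1 \right)} \sin{\left(\frac{3 u}{2} \right)}}{6} is an antiderivative of f.
Check: d/du[\frac{- 9 \sqrt{3 u^{2} + 1} + 4 \log{\left(2 u^{2} + 1 \right)} \sin{\left(\frac{3 u}{2} \right)}}{6}] = \frac{- 54 u^{3} + 12 u^{2} \sqrt{3 u^{2} + 1} \log{\left(2 u^{2} + 1 \right)} \cos{\left(\frac{3 u}{2} \right)} + 16 u \sqrt{3 u^{2} + 1} \sin{\left(\frac{3 u}{2} \right)} - 27 u + 6 \sqrt{3 u^{2} + 1} \log{\left(2 u^{2} + 1 \right)} \cos{\left(\frac{3 u}{2} \right)}}{12 u^{2} \sqrt{3 u^{2} + 1} + 6 \sqrt{3 u^{2} + 1}}, which equals f(u).
F(1) = -3 + \frac{2 \log{\left(3 \right)} \sin{\left(\frac{3}{2} \right)}}{3}; F(0) = - \frac{3}{2}.
Integral = F(1) - F(0) = - \frac{3}{2} + \frac{2 \log{\left(3 \right)} \sin{\left(\frac{3}{2} \right)}}{3}.

Antiderivative: F(u) = \frac{- 9 \sqrt{3 u^{2} + 1} + 4 \log{\left(2 u^{2} + 1 \right)} \sin{\left(\frac{3 u}{2} \right)}}{6}; value = - \frac{3}{2} + \frac{2 \log{\left(3 \right)} \sin{\left(\frac{3}{2} \right)}}{3}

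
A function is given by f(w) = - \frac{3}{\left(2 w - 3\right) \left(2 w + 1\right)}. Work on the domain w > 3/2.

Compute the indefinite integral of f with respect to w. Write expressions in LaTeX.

F(w) = - \frac{3 \log{\left(w - \frac{3}{2} \right)}}{8} + \frac{3 \log{\left(w + \frac{1}{2} \right)}}{8} + C

Factor the denominator (\left(2 w - 3\right) \left(2 w + 1\right)) and decompose: f = \frac{3}{4 \left(2 w + 1\right)} - \frac{3}{4 \left(2 w - 3\right)}; each piece integrates to a log, atan, or power term.
Check: d/dw[- \frac{3 \log{\left(w - \frac{3}{2} \right)}}{8} + \frac{3 \log{\left(w + \frac{1}{2} \right)}}{8}] = - \frac{3}{4 w^{2} - 4 w - 3}, which equals f(w).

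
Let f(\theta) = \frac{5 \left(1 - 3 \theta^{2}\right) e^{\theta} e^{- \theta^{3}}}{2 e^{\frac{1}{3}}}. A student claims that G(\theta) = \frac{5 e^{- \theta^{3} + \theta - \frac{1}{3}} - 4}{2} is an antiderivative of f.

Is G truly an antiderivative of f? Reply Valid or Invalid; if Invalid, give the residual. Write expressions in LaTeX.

Valid - the claim checks out under differentiation.

d/d\theta[G] = \frac{\left(5 - 15 \theta^{2}\right) e^{\theta} e^{- \theta^{3}}}{2 e^{\frac{1}{3}}}
This equals f(\theta) exactly, so the claim holds.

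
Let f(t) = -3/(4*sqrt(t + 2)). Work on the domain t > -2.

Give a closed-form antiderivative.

Since d/dt undoes antidifferentiation here, F'(t) = f(t) is required of F(t).
Check: d/dt[-3*sqrt(t + 2)/2] = -3/(4*sqrt(t + 2)) = f(t).

An antiderivative is F(t) = -3*sqrt(t + 2)/2.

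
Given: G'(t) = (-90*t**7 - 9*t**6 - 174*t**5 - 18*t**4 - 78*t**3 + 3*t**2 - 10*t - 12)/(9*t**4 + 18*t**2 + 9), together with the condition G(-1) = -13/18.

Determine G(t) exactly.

G(t) = -5*t**4/2 - t**3/3 + t**2/3 + (4/3 - 2*t)/(3*t**2/2 + 3/2)

A candidate passes only if d/dt[G] lands on the given G'(t) exactly.
A general antiderivative is -5*t**4/2 - t**3/3 + t**2/3 + (4/3 - 2*t)/(3*t**2/2 + 3/2) + C.
The condition gives C = -13/18 - (-13/18) = 0.
So G(t) = -5*t**4/2 - t**3/3 + t**2/3 + (4/3 - 2*t)/(3*t**2/2 + 3/2).
Check: d/dt[-5*t**4/2 - t**3/3 + t**2/3 + (4/3 - 2*t)/(3*t**2/2 + 3/2)] = (-90*t**7 - 9*t**6 - 174*t**5 - 18*t**4 - 78*t**3 + 3*t**2 - 10*t - 12)/(9*t**4 + 18*t**2 + 9) = G'(t).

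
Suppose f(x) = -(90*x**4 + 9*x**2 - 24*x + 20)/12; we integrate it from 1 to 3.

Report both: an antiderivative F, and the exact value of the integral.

Differentiate the proposed F(x) back; it has to land on f(x) exactly.
F(x) = -x*(18*x**4 + 3*x**2 - 12*x + 20)/12 is an antiderivative of f.
Check: d/dx[-x*(18*x**4 + 3*x**2 - 12*x + 20)/12] = -15*x**4/2 - 3*x**2/4 + 2*x - 5/3, which equals f(x).
F(3) = -1469/4; F(1) = -29/12.
Integral = F(3) - F(1) = -2189/6.

Antiderivative: F(x) = -x*(18*x**4 + 3*x**2 - 12*x + 20)/12; value = -2189/6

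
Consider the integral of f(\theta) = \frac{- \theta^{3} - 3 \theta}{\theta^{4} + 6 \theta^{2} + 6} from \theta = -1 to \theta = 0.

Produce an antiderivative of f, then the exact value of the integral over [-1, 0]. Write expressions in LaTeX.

The substitution u = \frac{\theta^{4}}{3} + 2 \theta^{2} + 2 works: f is exactly (dF/du)*(du/d\theta) for that inner function.
F(\theta) = - \frac{\log{\left(\frac{\theta^{4}}{3} + 2 \theta^{2} + 2 \right)}}{4} is an antiderivative of f.
Check: d/d\theta[- \frac{\log{\left(\frac{\theta^{4}}{3} + 2 \theta^{2} + 2 \right)}}{4}] = \frac{- \theta^{3} - 3 \theta}{\theta^{4} + 6 \theta^{2} + 6} = f(\theta).
F(0) = - \frac{\log{\left(2 \right)}}{4}; F(-1) = - \frac{\log{\left(\frac{13}{3} \right)}}{4}.
Integral = F(0) - F(-1) = - \frac{\log{\left(2 \right)}}{4} + \frac{\log{\left(\frac{13}{3} \right)}}{4}.

Antiderivative: F(\theta) = - \frac{\log{\left(\frac{\theta^{4}}{3} + 2 \theta^{2} + 2 \right)}}{4}; value = - \frac{\log{\left(2 \right)}}{4} + \frac{\log{\left(\frac{13}{3} \right)}}{4}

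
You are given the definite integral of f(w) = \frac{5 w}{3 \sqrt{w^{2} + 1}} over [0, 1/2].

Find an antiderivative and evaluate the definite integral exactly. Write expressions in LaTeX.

Antiderivative: F(w) = \frac{5 \sqrt{w^{2} + 1}}{3}; value = - \frac{5}{3} + \frac{5 \sqrt{5}}{6}

The substitution u = w^{2} + 1 works: f is exactly (dF/du)*(du/dw) for that inner function.
F(w) = \frac{5 \sqrt{w^{2} + 1}}{3} is an antiderivative of f.
Check: d/dw[\frac{5 \sqrt{w^{2} + 1}}{3}] = \frac{5 w}{3 \sqrt{w^{2} + 1}} = f(w).
F(1/2) = \frac{5 \sqrt{5}}{6}; F(0) = \frac{5}{3}.
Integral = F(1/2) - F(0) = - \frac{5}{3} + \frac{5 \sqrt{5}}{6}.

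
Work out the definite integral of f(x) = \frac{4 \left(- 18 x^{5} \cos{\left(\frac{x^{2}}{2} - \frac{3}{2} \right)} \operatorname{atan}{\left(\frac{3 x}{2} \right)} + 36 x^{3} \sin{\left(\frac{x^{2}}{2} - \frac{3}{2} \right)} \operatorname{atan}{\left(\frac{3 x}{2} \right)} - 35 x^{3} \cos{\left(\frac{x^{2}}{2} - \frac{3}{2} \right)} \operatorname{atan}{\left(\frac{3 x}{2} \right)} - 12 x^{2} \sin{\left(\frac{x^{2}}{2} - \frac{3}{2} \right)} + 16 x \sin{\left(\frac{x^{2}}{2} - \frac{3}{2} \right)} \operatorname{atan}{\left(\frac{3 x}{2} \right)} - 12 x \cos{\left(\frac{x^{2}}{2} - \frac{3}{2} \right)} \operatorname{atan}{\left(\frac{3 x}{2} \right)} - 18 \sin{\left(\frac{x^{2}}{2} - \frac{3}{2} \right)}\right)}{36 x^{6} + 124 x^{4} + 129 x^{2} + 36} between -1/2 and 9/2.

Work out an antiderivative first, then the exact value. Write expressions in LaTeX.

For F(x) to be correct the identity F'(x) - f(x) = 0 must hold.
F(x) = - \frac{4 \sin{\left(\frac{x^{2}}{2} - \frac{3}{2} \right)} \operatorname{atan}{\left(\frac{3 x}{2} \right)}}{2 x^{2} + 3} is an antiderivative of f.
Check: d/dx[- \frac{4 \sin{\left(\frac{x^{2}}{2} - \frac{3}{2} \right)} \operatorname{atan}{\left(\frac{3 x}{2} \right)}}{2 x^{2} + 3}] = \frac{- 72 x^{5} \cos{\left(\frac{x^{2}}{2} - \frac{3}{2} \right)} \operatorname{atan}{\left(\frac{3 x}{2} \right)} + 144 x^{3} \sin{\left(\frac{x^{2}}{2} - \frac{3}{2} \right)} \operatorname{atan}{\left(\frac{3 x}{2} \right)} - 140 x^{3} \cos{\left(\frac{x^{2}}{2} - \frac{3}{2} \right)} \operatorname{atan}{\left(\frac{3 x}{2} \right)} - 48 x^{2} \sin{\left(\frac{x^{2}}{2} - \frac{3}{2} \right)} + 64 x \sin{\left(\frac{x^{2}}{2} - \frac{3}{2} \right)} \operatorname{atan}{\left(\frac{3 x}{2} \right)} - 48 x \cos{\left(\frac{x^{2}}{2} - \frac{3}{2} \right)} \operatorname{atan}{\left(\frac{3 x}{2} \right)} - 72 \sin{\left(\frac{x^{2}}{2} - \frac{3}{2} \right)}}{36 x^{6} + 124 x^{4} + 129 x^{2} + 36}, which equals f(x).
F(9/2) = - \frac{8 \sin{\left(\frac{69}{8} \right)} \operatorname{atan}{\left(\frac{27}{4} \right)}}{87}; F(-1/2) = - \frac{8 \sin{\left(\frac{11}{8} \right)} \operatorname{atan}{\left(\frac{3}{4} \right)}}{7}.
Integral = F(9/2) - F(-1/2) = - \frac{8 \sin{\left(\frac{69}{8} \right)} \operatorname{atan}{\left(\frac{27}{4} \right)}}{87} + \frac{8 \sin{\left(\frac{11}{8} \right)} \operatorname{atan}{\left(\frac{3}{4} \right)}}{7}.

Antiderivative: F(x) = - \frac{4 \sin{\left(\frac{x^{2}}{2} - \frac{3}{2} \right)} \operatorname{atan}{\left(\frac{3 x}{2} \right)}}{2 x^{2} + 3}; value = - \frac{8 \sin{\left(\frac{69}{8} \right)} \operatorname{atan}{\left(\frac{27}{4} \right)}}{87} + \frac{8 \sin{\left(\frac{11}{8} \right)} \operatorname{atan}{\left(\frac{3}{4} \right)}}{7}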